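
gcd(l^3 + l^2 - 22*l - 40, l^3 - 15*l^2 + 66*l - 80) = l - 5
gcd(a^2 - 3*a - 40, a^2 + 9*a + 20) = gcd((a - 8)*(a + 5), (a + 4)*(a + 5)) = a + 5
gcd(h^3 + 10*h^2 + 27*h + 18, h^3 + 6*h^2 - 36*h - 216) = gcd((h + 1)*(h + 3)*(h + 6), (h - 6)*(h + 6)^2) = h + 6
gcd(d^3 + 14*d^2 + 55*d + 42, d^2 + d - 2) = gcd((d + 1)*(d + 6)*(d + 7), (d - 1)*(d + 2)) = 1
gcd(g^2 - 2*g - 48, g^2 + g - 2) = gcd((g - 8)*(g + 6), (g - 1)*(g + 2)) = 1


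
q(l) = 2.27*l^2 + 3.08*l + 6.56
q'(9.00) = 43.94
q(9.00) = 218.15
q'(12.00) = 57.56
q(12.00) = 370.40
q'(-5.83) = -23.39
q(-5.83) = 65.76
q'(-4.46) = -17.17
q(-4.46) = 37.98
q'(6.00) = 30.32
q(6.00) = 106.76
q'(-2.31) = -7.41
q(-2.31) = 11.56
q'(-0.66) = 0.08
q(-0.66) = 5.52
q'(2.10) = 12.61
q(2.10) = 23.04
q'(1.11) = 8.12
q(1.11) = 12.78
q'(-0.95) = -1.23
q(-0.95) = 5.68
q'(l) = 4.54*l + 3.08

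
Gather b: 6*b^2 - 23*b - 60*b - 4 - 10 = 6*b^2 - 83*b - 14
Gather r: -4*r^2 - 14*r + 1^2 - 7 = -4*r^2 - 14*r - 6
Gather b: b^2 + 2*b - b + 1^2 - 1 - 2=b^2 + b - 2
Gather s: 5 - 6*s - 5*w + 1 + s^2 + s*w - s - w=s^2 + s*(w - 7) - 6*w + 6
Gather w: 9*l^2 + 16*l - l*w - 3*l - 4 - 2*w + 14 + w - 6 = 9*l^2 + 13*l + w*(-l - 1) + 4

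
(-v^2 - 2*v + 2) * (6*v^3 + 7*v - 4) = -6*v^5 - 12*v^4 + 5*v^3 - 10*v^2 + 22*v - 8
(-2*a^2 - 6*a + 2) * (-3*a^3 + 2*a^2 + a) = 6*a^5 + 14*a^4 - 20*a^3 - 2*a^2 + 2*a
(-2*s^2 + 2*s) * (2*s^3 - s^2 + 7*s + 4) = -4*s^5 + 6*s^4 - 16*s^3 + 6*s^2 + 8*s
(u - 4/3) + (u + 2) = 2*u + 2/3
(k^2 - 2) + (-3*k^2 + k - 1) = -2*k^2 + k - 3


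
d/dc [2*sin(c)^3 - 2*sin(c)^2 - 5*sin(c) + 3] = (6*sin(c)^2 - 4*sin(c) - 5)*cos(c)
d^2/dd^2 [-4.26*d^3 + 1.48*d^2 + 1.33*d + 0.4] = 2.96 - 25.56*d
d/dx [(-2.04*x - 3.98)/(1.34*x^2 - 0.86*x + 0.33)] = (2.7336*x^2 + 10.6664*x - 4.096)/(1.7956*x^4 - 2.3048*x^3 + 1.624*x^2 - 0.5676*x + 0.1089)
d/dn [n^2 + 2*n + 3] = 2*n + 2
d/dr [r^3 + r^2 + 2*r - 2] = 3*r^2 + 2*r + 2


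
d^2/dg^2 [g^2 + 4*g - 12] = 2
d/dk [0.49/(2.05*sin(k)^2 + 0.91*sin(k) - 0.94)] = -(2.009*sin(k) + 0.4459)*cos(k)/(2.05*sin(k)^2 + 0.91*sin(k) - 0.94)^2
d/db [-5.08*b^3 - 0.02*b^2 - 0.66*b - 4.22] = -15.24*b^2 - 0.04*b - 0.66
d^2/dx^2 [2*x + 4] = 0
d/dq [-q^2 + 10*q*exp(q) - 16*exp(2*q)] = 10*q*exp(q) - 2*q - 32*exp(2*q) + 10*exp(q)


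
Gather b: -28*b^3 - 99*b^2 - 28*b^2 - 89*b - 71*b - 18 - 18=-28*b^3 - 127*b^2 - 160*b - 36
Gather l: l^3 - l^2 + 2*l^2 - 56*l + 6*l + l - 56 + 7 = l^3 + l^2 - 49*l - 49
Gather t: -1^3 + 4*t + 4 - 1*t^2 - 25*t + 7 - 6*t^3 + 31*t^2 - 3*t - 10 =-6*t^3 + 30*t^2 - 24*t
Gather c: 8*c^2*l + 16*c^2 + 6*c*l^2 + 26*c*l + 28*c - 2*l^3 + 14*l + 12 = c^2*(8*l + 16) + c*(6*l^2 + 26*l + 28) - 2*l^3 + 14*l + 12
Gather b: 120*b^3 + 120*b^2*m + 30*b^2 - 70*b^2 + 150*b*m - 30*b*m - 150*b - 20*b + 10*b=120*b^3 + b^2*(120*m - 40) + b*(120*m - 160)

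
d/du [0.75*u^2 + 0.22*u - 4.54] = 1.5*u + 0.22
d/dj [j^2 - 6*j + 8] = 2*j - 6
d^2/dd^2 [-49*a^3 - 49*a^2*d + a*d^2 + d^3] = 2*a + 6*d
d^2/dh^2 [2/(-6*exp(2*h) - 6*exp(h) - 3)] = 4*(-4*(2*exp(h) + 1)^2*exp(h) + (4*exp(h) + 1)*(2*exp(2*h) + 2*exp(h) + 1))*exp(h)/(3*(2*exp(2*h) + 2*exp(h) + 1)^3)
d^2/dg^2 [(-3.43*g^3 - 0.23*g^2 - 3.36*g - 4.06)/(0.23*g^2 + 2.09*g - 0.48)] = (-2.22044604925031e-16*g^5 - 30.856876*g^3 + 19.20486*g^2 - 18.677148*g - 43.212908)/(0.012167*g^6 + 0.331683*g^5 + 2.937813*g^4 + 7.744913*g^3 - 6.131088*g^2 + 1.444608*g - 0.110592)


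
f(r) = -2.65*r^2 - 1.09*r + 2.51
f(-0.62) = 2.17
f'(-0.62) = 2.20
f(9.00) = -221.95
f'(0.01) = -1.14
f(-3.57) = -27.37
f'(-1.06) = 4.53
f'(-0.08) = -0.67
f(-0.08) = 2.58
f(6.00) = -99.43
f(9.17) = -230.32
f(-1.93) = -5.26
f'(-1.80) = 8.45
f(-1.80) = -4.11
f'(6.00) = -32.89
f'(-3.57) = 17.83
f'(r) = -5.3*r - 1.09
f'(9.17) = -49.69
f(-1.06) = 0.69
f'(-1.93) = 9.14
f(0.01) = 2.50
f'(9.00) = -48.79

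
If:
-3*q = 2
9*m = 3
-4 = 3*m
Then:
No Solution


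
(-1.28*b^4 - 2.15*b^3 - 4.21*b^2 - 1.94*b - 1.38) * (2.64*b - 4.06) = -3.3792*b^5 - 0.479200000000001*b^4 - 2.3854*b^3 + 11.971*b^2 + 4.2332*b + 5.6028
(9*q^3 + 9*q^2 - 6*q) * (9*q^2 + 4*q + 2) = 81*q^5 + 117*q^4 - 6*q^2 - 12*q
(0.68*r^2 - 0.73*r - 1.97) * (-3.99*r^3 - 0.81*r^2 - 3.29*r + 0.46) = -2.7132*r^5 + 2.3619*r^4 + 6.2144*r^3 + 4.3102*r^2 + 6.1455*r - 0.9062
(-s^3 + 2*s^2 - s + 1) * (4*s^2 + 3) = -4*s^5 + 8*s^4 - 7*s^3 + 10*s^2 - 3*s + 3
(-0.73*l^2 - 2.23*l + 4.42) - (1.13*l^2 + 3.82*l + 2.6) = -1.86*l^2 - 6.05*l + 1.82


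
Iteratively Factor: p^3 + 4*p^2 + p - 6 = (p + 2)*(p^2 + 2*p - 3) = (p - 1)*(p + 2)*(p + 3)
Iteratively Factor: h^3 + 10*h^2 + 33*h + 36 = (h + 3)*(h^2 + 7*h + 12) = (h + 3)^2*(h + 4)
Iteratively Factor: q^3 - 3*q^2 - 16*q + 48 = (q - 4)*(q^2 + q - 12) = (q - 4)*(q + 4)*(q - 3)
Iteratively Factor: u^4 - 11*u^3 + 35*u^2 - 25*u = (u - 1)*(u^3 - 10*u^2 + 25*u) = u*(u - 1)*(u^2 - 10*u + 25) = u*(u - 5)*(u - 1)*(u - 5)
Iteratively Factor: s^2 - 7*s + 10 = (s - 2)*(s - 5)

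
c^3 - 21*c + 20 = (c - 4)*(c - 1)*(c + 5)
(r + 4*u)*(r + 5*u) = r^2 + 9*r*u + 20*u^2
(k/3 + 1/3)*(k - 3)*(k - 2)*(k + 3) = k^4/3 - k^3/3 - 11*k^2/3 + 3*k + 6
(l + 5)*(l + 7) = l^2 + 12*l + 35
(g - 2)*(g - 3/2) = g^2 - 7*g/2 + 3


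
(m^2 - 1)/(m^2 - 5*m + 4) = (m + 1)/(m - 4)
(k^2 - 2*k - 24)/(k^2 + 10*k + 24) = (k - 6)/(k + 6)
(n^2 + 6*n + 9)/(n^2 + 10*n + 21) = (n + 3)/(n + 7)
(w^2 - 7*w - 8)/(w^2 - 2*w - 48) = (w + 1)/(w + 6)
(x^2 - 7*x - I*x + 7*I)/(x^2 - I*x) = (x - 7)/x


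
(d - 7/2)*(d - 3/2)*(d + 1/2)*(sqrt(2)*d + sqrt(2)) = sqrt(2)*d^4 - 7*sqrt(2)*d^3/2 - 7*sqrt(2)*d^2/4 + 43*sqrt(2)*d/8 + 21*sqrt(2)/8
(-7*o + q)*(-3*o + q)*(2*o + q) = 42*o^3 + o^2*q - 8*o*q^2 + q^3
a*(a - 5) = a^2 - 5*a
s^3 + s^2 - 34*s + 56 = (s - 4)*(s - 2)*(s + 7)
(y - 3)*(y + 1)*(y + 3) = y^3 + y^2 - 9*y - 9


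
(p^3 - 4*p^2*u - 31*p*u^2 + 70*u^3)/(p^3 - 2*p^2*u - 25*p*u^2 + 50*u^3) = (p - 7*u)/(p - 5*u)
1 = 1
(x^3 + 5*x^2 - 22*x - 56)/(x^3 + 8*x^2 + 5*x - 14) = (x - 4)/(x - 1)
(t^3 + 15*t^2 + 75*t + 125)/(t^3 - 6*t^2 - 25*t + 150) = (t^2 + 10*t + 25)/(t^2 - 11*t + 30)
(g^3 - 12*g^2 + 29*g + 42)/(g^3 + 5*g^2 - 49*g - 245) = (g^2 - 5*g - 6)/(g^2 + 12*g + 35)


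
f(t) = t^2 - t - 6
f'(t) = 2*t - 1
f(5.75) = 21.31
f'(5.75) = 10.50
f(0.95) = -6.05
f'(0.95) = 0.90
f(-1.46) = -2.41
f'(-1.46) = -3.92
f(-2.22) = 1.15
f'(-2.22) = -5.44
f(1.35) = -5.53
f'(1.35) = 1.70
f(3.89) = 5.24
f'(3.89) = 6.78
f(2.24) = -3.22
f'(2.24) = 3.48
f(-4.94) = 23.34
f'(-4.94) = -10.88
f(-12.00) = 150.00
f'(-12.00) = -25.00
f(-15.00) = 234.00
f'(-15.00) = -31.00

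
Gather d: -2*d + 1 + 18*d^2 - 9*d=18*d^2 - 11*d + 1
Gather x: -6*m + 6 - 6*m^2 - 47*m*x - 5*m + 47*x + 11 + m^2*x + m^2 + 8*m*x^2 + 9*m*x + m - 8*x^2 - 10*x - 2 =-5*m^2 - 10*m + x^2*(8*m - 8) + x*(m^2 - 38*m + 37) + 15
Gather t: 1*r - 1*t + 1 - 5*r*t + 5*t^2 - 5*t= r + 5*t^2 + t*(-5*r - 6) + 1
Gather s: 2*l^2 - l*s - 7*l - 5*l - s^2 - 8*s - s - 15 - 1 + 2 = 2*l^2 - 12*l - s^2 + s*(-l - 9) - 14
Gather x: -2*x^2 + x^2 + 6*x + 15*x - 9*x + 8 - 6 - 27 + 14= -x^2 + 12*x - 11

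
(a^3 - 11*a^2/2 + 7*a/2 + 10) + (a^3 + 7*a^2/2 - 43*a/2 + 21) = 2*a^3 - 2*a^2 - 18*a + 31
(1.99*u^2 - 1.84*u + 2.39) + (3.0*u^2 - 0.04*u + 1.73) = 4.99*u^2 - 1.88*u + 4.12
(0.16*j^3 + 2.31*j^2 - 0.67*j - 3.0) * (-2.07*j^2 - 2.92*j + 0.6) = -0.3312*j^5 - 5.2489*j^4 - 5.2623*j^3 + 9.5524*j^2 + 8.358*j - 1.8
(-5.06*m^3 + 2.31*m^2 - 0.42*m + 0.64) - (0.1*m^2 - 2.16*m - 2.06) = -5.06*m^3 + 2.21*m^2 + 1.74*m + 2.7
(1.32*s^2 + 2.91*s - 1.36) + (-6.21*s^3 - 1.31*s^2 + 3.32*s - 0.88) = -6.21*s^3 + 0.01*s^2 + 6.23*s - 2.24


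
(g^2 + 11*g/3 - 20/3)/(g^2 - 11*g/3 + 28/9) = 3*(g + 5)/(3*g - 7)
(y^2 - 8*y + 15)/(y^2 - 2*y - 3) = (y - 5)/(y + 1)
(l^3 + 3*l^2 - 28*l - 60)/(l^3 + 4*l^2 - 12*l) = (l^2 - 3*l - 10)/(l*(l - 2))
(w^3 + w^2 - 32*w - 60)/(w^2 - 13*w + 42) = (w^2 + 7*w + 10)/(w - 7)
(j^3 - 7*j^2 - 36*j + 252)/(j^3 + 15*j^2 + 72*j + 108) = (j^2 - 13*j + 42)/(j^2 + 9*j + 18)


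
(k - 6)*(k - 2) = k^2 - 8*k + 12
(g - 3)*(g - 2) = g^2 - 5*g + 6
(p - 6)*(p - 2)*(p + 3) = p^3 - 5*p^2 - 12*p + 36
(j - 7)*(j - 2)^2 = j^3 - 11*j^2 + 32*j - 28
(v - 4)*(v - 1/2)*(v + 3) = v^3 - 3*v^2/2 - 23*v/2 + 6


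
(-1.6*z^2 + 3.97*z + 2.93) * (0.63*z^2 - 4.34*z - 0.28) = -1.008*z^4 + 9.4451*z^3 - 14.9359*z^2 - 13.8278*z - 0.8204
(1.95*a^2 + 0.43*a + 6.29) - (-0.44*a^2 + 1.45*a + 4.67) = 2.39*a^2 - 1.02*a + 1.62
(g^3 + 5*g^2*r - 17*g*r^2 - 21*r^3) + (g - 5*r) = g^3 + 5*g^2*r - 17*g*r^2 + g - 21*r^3 - 5*r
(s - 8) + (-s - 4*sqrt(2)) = -8 - 4*sqrt(2)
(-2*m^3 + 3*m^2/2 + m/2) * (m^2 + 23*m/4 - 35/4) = -2*m^5 - 10*m^4 + 213*m^3/8 - 41*m^2/4 - 35*m/8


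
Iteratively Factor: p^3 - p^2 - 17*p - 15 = (p + 3)*(p^2 - 4*p - 5) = (p - 5)*(p + 3)*(p + 1)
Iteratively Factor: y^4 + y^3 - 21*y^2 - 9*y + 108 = (y + 3)*(y^3 - 2*y^2 - 15*y + 36) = (y - 3)*(y + 3)*(y^2 + y - 12) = (y - 3)^2*(y + 3)*(y + 4)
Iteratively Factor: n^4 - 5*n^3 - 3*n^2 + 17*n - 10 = (n + 2)*(n^3 - 7*n^2 + 11*n - 5) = (n - 1)*(n + 2)*(n^2 - 6*n + 5) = (n - 5)*(n - 1)*(n + 2)*(n - 1)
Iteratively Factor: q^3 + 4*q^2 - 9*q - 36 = (q + 4)*(q^2 - 9) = (q + 3)*(q + 4)*(q - 3)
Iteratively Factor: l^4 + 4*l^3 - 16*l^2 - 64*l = (l + 4)*(l^3 - 16*l) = (l - 4)*(l + 4)*(l^2 + 4*l) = (l - 4)*(l + 4)^2*(l)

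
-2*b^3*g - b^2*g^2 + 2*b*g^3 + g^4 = g*(-b + g)*(b + g)*(2*b + g)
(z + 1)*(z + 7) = z^2 + 8*z + 7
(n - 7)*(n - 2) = n^2 - 9*n + 14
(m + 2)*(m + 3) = m^2 + 5*m + 6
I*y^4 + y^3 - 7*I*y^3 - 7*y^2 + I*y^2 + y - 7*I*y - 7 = (y - 7)*(y - I)*(y + I)*(I*y + 1)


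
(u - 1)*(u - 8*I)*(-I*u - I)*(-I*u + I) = -u^4 + u^3 + 8*I*u^3 + u^2 - 8*I*u^2 - u - 8*I*u + 8*I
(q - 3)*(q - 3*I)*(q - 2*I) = q^3 - 3*q^2 - 5*I*q^2 - 6*q + 15*I*q + 18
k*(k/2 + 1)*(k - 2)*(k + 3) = k^4/2 + 3*k^3/2 - 2*k^2 - 6*k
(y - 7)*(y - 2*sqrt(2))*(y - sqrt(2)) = y^3 - 7*y^2 - 3*sqrt(2)*y^2 + 4*y + 21*sqrt(2)*y - 28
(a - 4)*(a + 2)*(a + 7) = a^3 + 5*a^2 - 22*a - 56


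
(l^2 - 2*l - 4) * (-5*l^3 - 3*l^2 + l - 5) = -5*l^5 + 7*l^4 + 27*l^3 + 5*l^2 + 6*l + 20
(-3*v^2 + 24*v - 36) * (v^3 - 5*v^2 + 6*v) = -3*v^5 + 39*v^4 - 174*v^3 + 324*v^2 - 216*v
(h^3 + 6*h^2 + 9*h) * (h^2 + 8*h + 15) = h^5 + 14*h^4 + 72*h^3 + 162*h^2 + 135*h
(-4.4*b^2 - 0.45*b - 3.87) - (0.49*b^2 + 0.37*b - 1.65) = -4.89*b^2 - 0.82*b - 2.22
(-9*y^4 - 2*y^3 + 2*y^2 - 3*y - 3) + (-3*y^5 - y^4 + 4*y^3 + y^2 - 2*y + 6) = -3*y^5 - 10*y^4 + 2*y^3 + 3*y^2 - 5*y + 3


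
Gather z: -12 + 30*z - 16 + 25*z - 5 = 55*z - 33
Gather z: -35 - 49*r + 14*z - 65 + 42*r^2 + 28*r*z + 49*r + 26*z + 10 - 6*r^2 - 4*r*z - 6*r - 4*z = 36*r^2 - 6*r + z*(24*r + 36) - 90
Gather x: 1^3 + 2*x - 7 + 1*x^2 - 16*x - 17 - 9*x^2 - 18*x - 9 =-8*x^2 - 32*x - 32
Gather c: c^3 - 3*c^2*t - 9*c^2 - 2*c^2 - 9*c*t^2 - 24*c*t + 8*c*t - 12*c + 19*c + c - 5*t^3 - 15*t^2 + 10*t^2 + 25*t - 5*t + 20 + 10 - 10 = c^3 + c^2*(-3*t - 11) + c*(-9*t^2 - 16*t + 8) - 5*t^3 - 5*t^2 + 20*t + 20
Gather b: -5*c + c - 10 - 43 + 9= -4*c - 44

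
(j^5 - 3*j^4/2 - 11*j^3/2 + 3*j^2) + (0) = j^5 - 3*j^4/2 - 11*j^3/2 + 3*j^2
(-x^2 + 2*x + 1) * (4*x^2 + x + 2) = -4*x^4 + 7*x^3 + 4*x^2 + 5*x + 2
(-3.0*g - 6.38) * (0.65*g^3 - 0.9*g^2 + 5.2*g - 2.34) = -1.95*g^4 - 1.447*g^3 - 9.858*g^2 - 26.156*g + 14.9292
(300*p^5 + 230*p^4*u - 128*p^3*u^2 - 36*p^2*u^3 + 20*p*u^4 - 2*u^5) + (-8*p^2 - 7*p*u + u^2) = 300*p^5 + 230*p^4*u - 128*p^3*u^2 - 36*p^2*u^3 - 8*p^2 + 20*p*u^4 - 7*p*u - 2*u^5 + u^2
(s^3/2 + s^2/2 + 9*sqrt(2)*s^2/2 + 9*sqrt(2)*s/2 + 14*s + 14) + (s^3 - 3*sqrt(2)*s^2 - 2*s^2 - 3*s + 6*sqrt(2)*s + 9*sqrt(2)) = 3*s^3/2 - 3*s^2/2 + 3*sqrt(2)*s^2/2 + 11*s + 21*sqrt(2)*s/2 + 9*sqrt(2) + 14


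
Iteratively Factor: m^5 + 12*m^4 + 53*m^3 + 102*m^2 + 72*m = (m + 3)*(m^4 + 9*m^3 + 26*m^2 + 24*m) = m*(m + 3)*(m^3 + 9*m^2 + 26*m + 24) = m*(m + 3)*(m + 4)*(m^2 + 5*m + 6) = m*(m + 3)^2*(m + 4)*(m + 2)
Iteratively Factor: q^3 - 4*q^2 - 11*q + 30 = (q - 2)*(q^2 - 2*q - 15) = (q - 2)*(q + 3)*(q - 5)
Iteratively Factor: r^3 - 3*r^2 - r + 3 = (r - 1)*(r^2 - 2*r - 3) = (r - 3)*(r - 1)*(r + 1)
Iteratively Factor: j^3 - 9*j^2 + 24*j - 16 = (j - 4)*(j^2 - 5*j + 4) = (j - 4)*(j - 1)*(j - 4)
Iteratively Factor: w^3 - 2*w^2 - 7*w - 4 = (w - 4)*(w^2 + 2*w + 1) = (w - 4)*(w + 1)*(w + 1)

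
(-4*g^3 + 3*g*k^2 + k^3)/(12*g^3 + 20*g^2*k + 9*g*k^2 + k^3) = (-2*g^2 + g*k + k^2)/(6*g^2 + 7*g*k + k^2)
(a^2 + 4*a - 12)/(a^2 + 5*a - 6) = (a - 2)/(a - 1)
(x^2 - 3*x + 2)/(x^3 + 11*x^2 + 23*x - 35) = (x - 2)/(x^2 + 12*x + 35)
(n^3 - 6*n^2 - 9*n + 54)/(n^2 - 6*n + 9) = (n^2 - 3*n - 18)/(n - 3)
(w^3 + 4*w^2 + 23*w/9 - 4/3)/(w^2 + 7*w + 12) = (w^2 + w - 4/9)/(w + 4)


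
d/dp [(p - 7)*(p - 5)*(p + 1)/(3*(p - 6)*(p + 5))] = (p^4 - 2*p^3 - 102*p^2 + 590*p - 655)/(3*(p^4 - 2*p^3 - 59*p^2 + 60*p + 900))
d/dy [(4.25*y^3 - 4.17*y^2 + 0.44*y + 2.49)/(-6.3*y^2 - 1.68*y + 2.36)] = (-26.775*y^4 - 14.28*y^3 + 39.8676*y^2 + 11.6916*y + 5.2216)/(39.69*y^4 + 21.168*y^3 - 26.9136*y^2 - 7.9296*y + 5.5696)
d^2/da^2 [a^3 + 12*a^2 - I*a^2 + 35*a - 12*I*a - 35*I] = 6*a + 24 - 2*I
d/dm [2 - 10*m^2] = -20*m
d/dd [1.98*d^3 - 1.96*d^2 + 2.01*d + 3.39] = 5.94*d^2 - 3.92*d + 2.01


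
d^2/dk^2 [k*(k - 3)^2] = 6*k - 12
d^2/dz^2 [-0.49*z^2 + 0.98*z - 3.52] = -0.980000000000000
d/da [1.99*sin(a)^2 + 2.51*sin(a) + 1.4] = (3.98*sin(a) + 2.51)*cos(a)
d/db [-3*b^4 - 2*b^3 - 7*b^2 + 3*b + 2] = -12*b^3 - 6*b^2 - 14*b + 3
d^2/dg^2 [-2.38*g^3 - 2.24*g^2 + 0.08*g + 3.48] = -14.28*g - 4.48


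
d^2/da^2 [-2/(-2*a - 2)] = 2/(a + 1)^3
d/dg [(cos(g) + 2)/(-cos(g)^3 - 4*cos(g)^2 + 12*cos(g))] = 2*(-cos(g)^3 - 5*cos(g)^2 - 8*cos(g) + 12)*sin(g)/((cos(g) - 2)^2*(cos(g) + 6)^2*cos(g)^2)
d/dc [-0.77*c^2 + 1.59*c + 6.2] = 1.59 - 1.54*c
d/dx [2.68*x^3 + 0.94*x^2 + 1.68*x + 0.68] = 8.04*x^2 + 1.88*x + 1.68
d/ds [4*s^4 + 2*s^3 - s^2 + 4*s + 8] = 16*s^3 + 6*s^2 - 2*s + 4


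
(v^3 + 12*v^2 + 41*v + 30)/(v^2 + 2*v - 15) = (v^2 + 7*v + 6)/(v - 3)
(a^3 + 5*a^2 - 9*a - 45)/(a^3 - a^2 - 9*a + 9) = (a + 5)/(a - 1)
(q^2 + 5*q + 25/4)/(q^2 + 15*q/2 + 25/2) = (q + 5/2)/(q + 5)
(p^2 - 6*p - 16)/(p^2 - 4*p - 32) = (p + 2)/(p + 4)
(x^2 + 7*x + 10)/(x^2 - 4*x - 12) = (x + 5)/(x - 6)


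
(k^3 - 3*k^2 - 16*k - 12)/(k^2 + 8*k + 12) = (k^2 - 5*k - 6)/(k + 6)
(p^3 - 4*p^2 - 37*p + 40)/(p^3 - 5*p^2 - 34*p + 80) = (p - 1)/(p - 2)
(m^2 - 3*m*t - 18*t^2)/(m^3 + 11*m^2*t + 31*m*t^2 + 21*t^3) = (m - 6*t)/(m^2 + 8*m*t + 7*t^2)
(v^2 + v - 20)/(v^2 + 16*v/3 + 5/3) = 3*(v - 4)/(3*v + 1)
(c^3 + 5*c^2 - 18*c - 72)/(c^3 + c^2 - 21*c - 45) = (c^2 + 2*c - 24)/(c^2 - 2*c - 15)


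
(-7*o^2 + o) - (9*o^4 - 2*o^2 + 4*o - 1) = -9*o^4 - 5*o^2 - 3*o + 1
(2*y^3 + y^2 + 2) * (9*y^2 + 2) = 18*y^5 + 9*y^4 + 4*y^3 + 20*y^2 + 4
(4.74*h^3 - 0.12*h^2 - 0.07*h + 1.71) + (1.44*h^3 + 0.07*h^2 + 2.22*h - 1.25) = 6.18*h^3 - 0.05*h^2 + 2.15*h + 0.46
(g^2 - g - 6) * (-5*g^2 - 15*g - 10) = -5*g^4 - 10*g^3 + 35*g^2 + 100*g + 60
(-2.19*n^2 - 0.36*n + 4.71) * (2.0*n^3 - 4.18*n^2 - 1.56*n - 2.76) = -4.38*n^5 + 8.4342*n^4 + 14.3412*n^3 - 13.0818*n^2 - 6.354*n - 12.9996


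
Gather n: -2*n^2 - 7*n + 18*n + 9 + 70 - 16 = -2*n^2 + 11*n + 63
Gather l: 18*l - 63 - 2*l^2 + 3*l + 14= -2*l^2 + 21*l - 49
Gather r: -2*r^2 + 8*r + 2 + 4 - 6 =-2*r^2 + 8*r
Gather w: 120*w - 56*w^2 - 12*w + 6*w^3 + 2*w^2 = 6*w^3 - 54*w^2 + 108*w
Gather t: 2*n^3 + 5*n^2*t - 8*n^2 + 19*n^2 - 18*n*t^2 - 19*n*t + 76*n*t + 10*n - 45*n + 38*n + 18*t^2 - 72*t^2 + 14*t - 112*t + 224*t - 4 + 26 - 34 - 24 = 2*n^3 + 11*n^2 + 3*n + t^2*(-18*n - 54) + t*(5*n^2 + 57*n + 126) - 36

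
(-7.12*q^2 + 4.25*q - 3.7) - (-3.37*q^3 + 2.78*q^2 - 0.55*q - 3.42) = 3.37*q^3 - 9.9*q^2 + 4.8*q - 0.28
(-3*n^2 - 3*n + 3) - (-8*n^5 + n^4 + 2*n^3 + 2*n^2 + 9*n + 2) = 8*n^5 - n^4 - 2*n^3 - 5*n^2 - 12*n + 1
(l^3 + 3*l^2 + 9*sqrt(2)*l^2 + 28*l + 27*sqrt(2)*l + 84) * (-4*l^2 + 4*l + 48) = -4*l^5 - 36*sqrt(2)*l^4 - 8*l^4 - 72*sqrt(2)*l^3 - 52*l^3 - 80*l^2 + 540*sqrt(2)*l^2 + 1680*l + 1296*sqrt(2)*l + 4032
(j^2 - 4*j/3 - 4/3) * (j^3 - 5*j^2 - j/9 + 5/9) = j^5 - 19*j^4/3 + 47*j^3/9 + 199*j^2/27 - 16*j/27 - 20/27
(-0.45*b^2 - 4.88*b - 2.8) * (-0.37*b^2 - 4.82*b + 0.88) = 0.1665*b^4 + 3.9746*b^3 + 24.1616*b^2 + 9.2016*b - 2.464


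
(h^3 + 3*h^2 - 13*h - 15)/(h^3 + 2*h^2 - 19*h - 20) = (h - 3)/(h - 4)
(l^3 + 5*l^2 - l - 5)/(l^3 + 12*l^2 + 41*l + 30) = (l - 1)/(l + 6)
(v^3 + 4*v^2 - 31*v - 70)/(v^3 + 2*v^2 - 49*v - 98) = (v - 5)/(v - 7)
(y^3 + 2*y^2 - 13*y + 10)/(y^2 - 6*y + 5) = (y^2 + 3*y - 10)/(y - 5)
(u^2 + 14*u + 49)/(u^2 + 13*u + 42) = (u + 7)/(u + 6)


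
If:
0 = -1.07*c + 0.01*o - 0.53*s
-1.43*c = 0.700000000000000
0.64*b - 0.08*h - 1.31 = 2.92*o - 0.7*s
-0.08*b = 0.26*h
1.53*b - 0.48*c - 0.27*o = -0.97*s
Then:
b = -0.85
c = -0.49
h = 0.26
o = -0.41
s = 0.98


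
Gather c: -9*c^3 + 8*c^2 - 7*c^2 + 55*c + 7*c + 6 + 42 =-9*c^3 + c^2 + 62*c + 48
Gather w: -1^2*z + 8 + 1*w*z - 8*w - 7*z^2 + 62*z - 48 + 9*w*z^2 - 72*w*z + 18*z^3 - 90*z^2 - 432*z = w*(9*z^2 - 71*z - 8) + 18*z^3 - 97*z^2 - 371*z - 40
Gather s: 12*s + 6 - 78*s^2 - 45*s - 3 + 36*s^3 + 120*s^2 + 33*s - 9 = 36*s^3 + 42*s^2 - 6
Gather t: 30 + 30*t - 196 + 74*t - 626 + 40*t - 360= 144*t - 1152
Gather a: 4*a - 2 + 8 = 4*a + 6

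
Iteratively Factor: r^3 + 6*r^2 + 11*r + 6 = (r + 1)*(r^2 + 5*r + 6) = (r + 1)*(r + 2)*(r + 3)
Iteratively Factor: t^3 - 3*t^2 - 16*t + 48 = (t + 4)*(t^2 - 7*t + 12) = (t - 3)*(t + 4)*(t - 4)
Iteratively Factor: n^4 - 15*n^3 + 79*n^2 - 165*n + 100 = (n - 4)*(n^3 - 11*n^2 + 35*n - 25) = (n - 4)*(n - 1)*(n^2 - 10*n + 25) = (n - 5)*(n - 4)*(n - 1)*(n - 5)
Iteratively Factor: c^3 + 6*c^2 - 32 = (c - 2)*(c^2 + 8*c + 16) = (c - 2)*(c + 4)*(c + 4)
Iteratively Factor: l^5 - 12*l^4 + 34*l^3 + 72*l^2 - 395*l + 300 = (l - 5)*(l^4 - 7*l^3 - l^2 + 67*l - 60) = (l - 5)^2*(l^3 - 2*l^2 - 11*l + 12) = (l - 5)^2*(l - 1)*(l^2 - l - 12) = (l - 5)^2*(l - 1)*(l + 3)*(l - 4)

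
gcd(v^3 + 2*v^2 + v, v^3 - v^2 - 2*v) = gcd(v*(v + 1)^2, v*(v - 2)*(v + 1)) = v^2 + v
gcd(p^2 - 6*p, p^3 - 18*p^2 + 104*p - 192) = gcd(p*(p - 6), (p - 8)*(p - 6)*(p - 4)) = p - 6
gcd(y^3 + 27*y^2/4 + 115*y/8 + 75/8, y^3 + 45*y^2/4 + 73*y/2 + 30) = y + 5/4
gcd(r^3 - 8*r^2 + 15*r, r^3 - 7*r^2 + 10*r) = r^2 - 5*r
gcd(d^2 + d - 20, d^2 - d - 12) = d - 4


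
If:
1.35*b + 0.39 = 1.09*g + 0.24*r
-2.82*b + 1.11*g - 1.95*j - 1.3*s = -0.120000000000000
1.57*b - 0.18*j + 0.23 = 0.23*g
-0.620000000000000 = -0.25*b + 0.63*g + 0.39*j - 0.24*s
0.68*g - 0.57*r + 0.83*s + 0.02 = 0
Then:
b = -0.25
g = -0.28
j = -0.55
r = 1.48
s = 1.22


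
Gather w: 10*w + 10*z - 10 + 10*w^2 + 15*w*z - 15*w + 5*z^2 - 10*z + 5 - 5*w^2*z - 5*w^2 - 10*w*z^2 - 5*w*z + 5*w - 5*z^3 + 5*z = w^2*(5 - 5*z) + w*(-10*z^2 + 10*z) - 5*z^3 + 5*z^2 + 5*z - 5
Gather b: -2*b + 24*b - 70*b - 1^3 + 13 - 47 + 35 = -48*b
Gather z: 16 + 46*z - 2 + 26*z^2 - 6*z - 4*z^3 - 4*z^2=-4*z^3 + 22*z^2 + 40*z + 14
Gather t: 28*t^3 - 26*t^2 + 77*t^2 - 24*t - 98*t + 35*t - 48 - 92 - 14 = 28*t^3 + 51*t^2 - 87*t - 154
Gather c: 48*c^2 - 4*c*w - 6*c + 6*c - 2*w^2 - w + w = 48*c^2 - 4*c*w - 2*w^2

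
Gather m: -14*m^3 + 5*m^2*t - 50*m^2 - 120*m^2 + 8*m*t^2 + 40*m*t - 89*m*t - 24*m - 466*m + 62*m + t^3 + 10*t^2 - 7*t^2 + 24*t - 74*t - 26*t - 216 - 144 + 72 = -14*m^3 + m^2*(5*t - 170) + m*(8*t^2 - 49*t - 428) + t^3 + 3*t^2 - 76*t - 288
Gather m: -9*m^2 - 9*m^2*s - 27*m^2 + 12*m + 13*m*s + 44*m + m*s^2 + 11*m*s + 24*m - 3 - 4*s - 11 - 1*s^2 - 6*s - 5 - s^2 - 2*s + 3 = m^2*(-9*s - 36) + m*(s^2 + 24*s + 80) - 2*s^2 - 12*s - 16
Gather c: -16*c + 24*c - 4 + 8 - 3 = 8*c + 1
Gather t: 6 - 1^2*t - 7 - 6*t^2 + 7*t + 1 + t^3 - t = t^3 - 6*t^2 + 5*t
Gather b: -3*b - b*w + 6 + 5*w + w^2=b*(-w - 3) + w^2 + 5*w + 6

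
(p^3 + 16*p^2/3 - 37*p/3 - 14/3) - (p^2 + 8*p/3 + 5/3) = p^3 + 13*p^2/3 - 15*p - 19/3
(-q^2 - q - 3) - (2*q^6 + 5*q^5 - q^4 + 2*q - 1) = -2*q^6 - 5*q^5 + q^4 - q^2 - 3*q - 2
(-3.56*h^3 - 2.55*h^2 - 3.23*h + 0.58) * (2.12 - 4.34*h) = 15.4504*h^4 + 3.5198*h^3 + 8.6122*h^2 - 9.3648*h + 1.2296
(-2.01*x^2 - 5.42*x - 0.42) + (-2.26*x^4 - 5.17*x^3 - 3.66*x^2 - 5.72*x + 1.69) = -2.26*x^4 - 5.17*x^3 - 5.67*x^2 - 11.14*x + 1.27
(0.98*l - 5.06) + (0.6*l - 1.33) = 1.58*l - 6.39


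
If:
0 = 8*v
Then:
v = 0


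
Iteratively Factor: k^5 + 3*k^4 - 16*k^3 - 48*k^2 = (k)*(k^4 + 3*k^3 - 16*k^2 - 48*k) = k*(k + 3)*(k^3 - 16*k) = k^2*(k + 3)*(k^2 - 16) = k^2*(k - 4)*(k + 3)*(k + 4)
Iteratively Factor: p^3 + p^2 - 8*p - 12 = (p + 2)*(p^2 - p - 6) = (p + 2)^2*(p - 3)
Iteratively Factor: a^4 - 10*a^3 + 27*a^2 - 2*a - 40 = (a - 2)*(a^3 - 8*a^2 + 11*a + 20) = (a - 2)*(a + 1)*(a^2 - 9*a + 20) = (a - 5)*(a - 2)*(a + 1)*(a - 4)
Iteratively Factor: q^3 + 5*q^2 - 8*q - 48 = (q - 3)*(q^2 + 8*q + 16) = (q - 3)*(q + 4)*(q + 4)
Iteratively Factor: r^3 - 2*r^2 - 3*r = (r + 1)*(r^2 - 3*r) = r*(r + 1)*(r - 3)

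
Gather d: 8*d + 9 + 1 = 8*d + 10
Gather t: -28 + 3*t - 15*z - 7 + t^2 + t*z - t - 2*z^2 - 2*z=t^2 + t*(z + 2) - 2*z^2 - 17*z - 35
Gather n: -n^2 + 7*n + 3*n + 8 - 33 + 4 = -n^2 + 10*n - 21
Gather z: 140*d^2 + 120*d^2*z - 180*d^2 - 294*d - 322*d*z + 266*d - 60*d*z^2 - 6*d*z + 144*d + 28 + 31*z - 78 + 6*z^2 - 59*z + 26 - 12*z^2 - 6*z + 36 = -40*d^2 + 116*d + z^2*(-60*d - 6) + z*(120*d^2 - 328*d - 34) + 12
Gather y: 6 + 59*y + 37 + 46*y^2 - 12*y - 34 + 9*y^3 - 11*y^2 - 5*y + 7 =9*y^3 + 35*y^2 + 42*y + 16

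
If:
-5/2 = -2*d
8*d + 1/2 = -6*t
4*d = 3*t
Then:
No Solution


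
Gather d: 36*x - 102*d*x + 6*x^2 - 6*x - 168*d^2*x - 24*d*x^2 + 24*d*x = -168*d^2*x + d*(-24*x^2 - 78*x) + 6*x^2 + 30*x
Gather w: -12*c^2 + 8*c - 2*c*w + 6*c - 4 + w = -12*c^2 + 14*c + w*(1 - 2*c) - 4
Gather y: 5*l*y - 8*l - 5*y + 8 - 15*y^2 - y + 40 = -8*l - 15*y^2 + y*(5*l - 6) + 48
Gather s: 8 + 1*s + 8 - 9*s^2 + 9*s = -9*s^2 + 10*s + 16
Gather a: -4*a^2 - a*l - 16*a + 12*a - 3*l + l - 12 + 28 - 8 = -4*a^2 + a*(-l - 4) - 2*l + 8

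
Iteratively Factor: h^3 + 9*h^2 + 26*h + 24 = (h + 2)*(h^2 + 7*h + 12) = (h + 2)*(h + 3)*(h + 4)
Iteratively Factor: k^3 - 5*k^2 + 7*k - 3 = (k - 1)*(k^2 - 4*k + 3) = (k - 1)^2*(k - 3)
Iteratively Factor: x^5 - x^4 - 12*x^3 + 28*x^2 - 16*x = (x - 2)*(x^4 + x^3 - 10*x^2 + 8*x) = (x - 2)*(x + 4)*(x^3 - 3*x^2 + 2*x) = x*(x - 2)*(x + 4)*(x^2 - 3*x + 2) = x*(x - 2)*(x - 1)*(x + 4)*(x - 2)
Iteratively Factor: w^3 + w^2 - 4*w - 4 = (w + 2)*(w^2 - w - 2) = (w + 1)*(w + 2)*(w - 2)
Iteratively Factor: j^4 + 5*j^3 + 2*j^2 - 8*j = (j + 2)*(j^3 + 3*j^2 - 4*j) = (j + 2)*(j + 4)*(j^2 - j) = j*(j + 2)*(j + 4)*(j - 1)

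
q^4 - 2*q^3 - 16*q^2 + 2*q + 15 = (q - 5)*(q - 1)*(q + 1)*(q + 3)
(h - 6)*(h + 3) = h^2 - 3*h - 18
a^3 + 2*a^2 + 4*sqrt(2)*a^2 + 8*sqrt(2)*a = a*(a + 2)*(a + 4*sqrt(2))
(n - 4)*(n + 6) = n^2 + 2*n - 24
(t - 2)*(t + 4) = t^2 + 2*t - 8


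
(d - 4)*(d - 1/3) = d^2 - 13*d/3 + 4/3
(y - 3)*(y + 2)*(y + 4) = y^3 + 3*y^2 - 10*y - 24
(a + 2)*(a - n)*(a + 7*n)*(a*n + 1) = a^4*n + 6*a^3*n^2 + 2*a^3*n + a^3 - 7*a^2*n^3 + 12*a^2*n^2 + 6*a^2*n + 2*a^2 - 14*a*n^3 - 7*a*n^2 + 12*a*n - 14*n^2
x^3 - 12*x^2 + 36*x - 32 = (x - 8)*(x - 2)^2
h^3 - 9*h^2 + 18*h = h*(h - 6)*(h - 3)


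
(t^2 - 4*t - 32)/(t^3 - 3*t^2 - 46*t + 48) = (t + 4)/(t^2 + 5*t - 6)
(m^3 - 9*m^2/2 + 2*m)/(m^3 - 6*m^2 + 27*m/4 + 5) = 2*m*(2*m - 1)/(4*m^2 - 8*m - 5)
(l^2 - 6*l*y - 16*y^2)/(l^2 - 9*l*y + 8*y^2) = (-l - 2*y)/(-l + y)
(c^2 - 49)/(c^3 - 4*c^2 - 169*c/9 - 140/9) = 9*(c + 7)/(9*c^2 + 27*c + 20)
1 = 1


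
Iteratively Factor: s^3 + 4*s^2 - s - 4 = (s + 4)*(s^2 - 1) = (s - 1)*(s + 4)*(s + 1)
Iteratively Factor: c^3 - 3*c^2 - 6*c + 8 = (c - 4)*(c^2 + c - 2) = (c - 4)*(c + 2)*(c - 1)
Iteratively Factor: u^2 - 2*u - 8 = (u - 4)*(u + 2)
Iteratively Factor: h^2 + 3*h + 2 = (h + 2)*(h + 1)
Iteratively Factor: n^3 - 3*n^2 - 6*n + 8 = (n - 4)*(n^2 + n - 2) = (n - 4)*(n - 1)*(n + 2)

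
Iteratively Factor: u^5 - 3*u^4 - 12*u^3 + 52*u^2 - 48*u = (u + 4)*(u^4 - 7*u^3 + 16*u^2 - 12*u) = (u - 2)*(u + 4)*(u^3 - 5*u^2 + 6*u) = u*(u - 2)*(u + 4)*(u^2 - 5*u + 6) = u*(u - 2)^2*(u + 4)*(u - 3)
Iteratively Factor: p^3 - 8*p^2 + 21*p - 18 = (p - 3)*(p^2 - 5*p + 6) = (p - 3)^2*(p - 2)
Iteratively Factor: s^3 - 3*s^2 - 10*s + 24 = (s - 4)*(s^2 + s - 6) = (s - 4)*(s - 2)*(s + 3)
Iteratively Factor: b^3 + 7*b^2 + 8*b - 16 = (b + 4)*(b^2 + 3*b - 4) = (b - 1)*(b + 4)*(b + 4)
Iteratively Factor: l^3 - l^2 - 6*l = (l + 2)*(l^2 - 3*l) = l*(l + 2)*(l - 3)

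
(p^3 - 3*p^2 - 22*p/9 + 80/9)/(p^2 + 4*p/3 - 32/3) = (3*p^2 - p - 10)/(3*(p + 4))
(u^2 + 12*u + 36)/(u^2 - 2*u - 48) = (u + 6)/(u - 8)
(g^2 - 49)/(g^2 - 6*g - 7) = (g + 7)/(g + 1)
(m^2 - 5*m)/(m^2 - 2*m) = (m - 5)/(m - 2)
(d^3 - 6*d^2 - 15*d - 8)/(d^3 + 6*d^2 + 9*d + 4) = (d - 8)/(d + 4)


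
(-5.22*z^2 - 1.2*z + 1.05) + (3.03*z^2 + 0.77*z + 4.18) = -2.19*z^2 - 0.43*z + 5.23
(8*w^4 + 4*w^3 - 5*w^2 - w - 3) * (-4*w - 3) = -32*w^5 - 40*w^4 + 8*w^3 + 19*w^2 + 15*w + 9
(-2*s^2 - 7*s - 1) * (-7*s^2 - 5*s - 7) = 14*s^4 + 59*s^3 + 56*s^2 + 54*s + 7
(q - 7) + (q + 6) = 2*q - 1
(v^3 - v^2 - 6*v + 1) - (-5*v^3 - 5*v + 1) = 6*v^3 - v^2 - v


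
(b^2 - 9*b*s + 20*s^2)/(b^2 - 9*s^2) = (b^2 - 9*b*s + 20*s^2)/(b^2 - 9*s^2)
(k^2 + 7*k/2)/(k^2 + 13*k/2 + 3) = k*(2*k + 7)/(2*k^2 + 13*k + 6)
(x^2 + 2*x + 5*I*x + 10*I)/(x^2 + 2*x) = (x + 5*I)/x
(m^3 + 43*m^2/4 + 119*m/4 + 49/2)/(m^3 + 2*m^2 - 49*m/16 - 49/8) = 4*(m + 7)/(4*m - 7)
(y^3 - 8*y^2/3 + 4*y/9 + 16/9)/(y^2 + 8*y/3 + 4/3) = (3*y^2 - 10*y + 8)/(3*(y + 2))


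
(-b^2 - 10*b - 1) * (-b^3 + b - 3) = b^5 + 10*b^4 - 7*b^2 + 29*b + 3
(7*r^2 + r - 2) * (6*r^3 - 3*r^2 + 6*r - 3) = 42*r^5 - 15*r^4 + 27*r^3 - 9*r^2 - 15*r + 6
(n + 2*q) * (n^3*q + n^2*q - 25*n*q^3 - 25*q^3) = n^4*q + 2*n^3*q^2 + n^3*q - 25*n^2*q^3 + 2*n^2*q^2 - 50*n*q^4 - 25*n*q^3 - 50*q^4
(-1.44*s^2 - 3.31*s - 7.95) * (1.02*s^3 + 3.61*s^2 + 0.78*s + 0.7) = -1.4688*s^5 - 8.5746*s^4 - 21.1813*s^3 - 32.2893*s^2 - 8.518*s - 5.565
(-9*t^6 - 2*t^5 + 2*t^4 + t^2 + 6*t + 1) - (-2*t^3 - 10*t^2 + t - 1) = -9*t^6 - 2*t^5 + 2*t^4 + 2*t^3 + 11*t^2 + 5*t + 2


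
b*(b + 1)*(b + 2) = b^3 + 3*b^2 + 2*b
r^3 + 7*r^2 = r^2*(r + 7)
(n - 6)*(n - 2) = n^2 - 8*n + 12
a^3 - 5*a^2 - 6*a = a*(a - 6)*(a + 1)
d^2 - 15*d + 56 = (d - 8)*(d - 7)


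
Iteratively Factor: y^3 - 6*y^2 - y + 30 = (y + 2)*(y^2 - 8*y + 15) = (y - 5)*(y + 2)*(y - 3)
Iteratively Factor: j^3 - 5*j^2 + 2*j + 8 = (j - 2)*(j^2 - 3*j - 4) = (j - 2)*(j + 1)*(j - 4)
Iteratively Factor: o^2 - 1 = (o + 1)*(o - 1)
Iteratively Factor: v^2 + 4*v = (v)*(v + 4)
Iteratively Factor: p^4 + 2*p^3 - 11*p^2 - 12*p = (p + 1)*(p^3 + p^2 - 12*p) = (p + 1)*(p + 4)*(p^2 - 3*p) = (p - 3)*(p + 1)*(p + 4)*(p)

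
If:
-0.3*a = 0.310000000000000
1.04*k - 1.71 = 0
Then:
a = -1.03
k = 1.64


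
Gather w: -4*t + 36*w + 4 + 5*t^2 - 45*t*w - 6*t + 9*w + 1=5*t^2 - 10*t + w*(45 - 45*t) + 5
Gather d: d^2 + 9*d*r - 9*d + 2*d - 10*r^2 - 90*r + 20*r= d^2 + d*(9*r - 7) - 10*r^2 - 70*r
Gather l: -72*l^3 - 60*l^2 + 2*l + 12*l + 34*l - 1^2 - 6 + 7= -72*l^3 - 60*l^2 + 48*l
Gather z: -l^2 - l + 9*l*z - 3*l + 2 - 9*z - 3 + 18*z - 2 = -l^2 - 4*l + z*(9*l + 9) - 3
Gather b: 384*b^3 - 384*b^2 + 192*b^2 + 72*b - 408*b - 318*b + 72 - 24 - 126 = 384*b^3 - 192*b^2 - 654*b - 78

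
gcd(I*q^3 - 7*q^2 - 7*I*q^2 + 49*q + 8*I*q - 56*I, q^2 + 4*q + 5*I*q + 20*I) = 1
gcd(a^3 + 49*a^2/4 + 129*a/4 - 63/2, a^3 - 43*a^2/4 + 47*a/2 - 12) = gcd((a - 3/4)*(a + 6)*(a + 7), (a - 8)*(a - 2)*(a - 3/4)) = a - 3/4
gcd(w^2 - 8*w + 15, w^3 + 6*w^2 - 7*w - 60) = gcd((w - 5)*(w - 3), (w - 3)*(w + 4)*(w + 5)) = w - 3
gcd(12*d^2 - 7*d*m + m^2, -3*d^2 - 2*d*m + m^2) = 3*d - m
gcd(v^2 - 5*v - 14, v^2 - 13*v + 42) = v - 7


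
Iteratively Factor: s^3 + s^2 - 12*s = (s)*(s^2 + s - 12) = s*(s - 3)*(s + 4)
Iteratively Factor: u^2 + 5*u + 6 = (u + 2)*(u + 3)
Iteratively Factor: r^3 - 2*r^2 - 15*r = (r - 5)*(r^2 + 3*r) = (r - 5)*(r + 3)*(r)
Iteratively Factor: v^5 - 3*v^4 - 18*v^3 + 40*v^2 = (v)*(v^4 - 3*v^3 - 18*v^2 + 40*v) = v^2*(v^3 - 3*v^2 - 18*v + 40) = v^2*(v + 4)*(v^2 - 7*v + 10) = v^2*(v - 5)*(v + 4)*(v - 2)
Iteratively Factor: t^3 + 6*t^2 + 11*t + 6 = (t + 3)*(t^2 + 3*t + 2) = (t + 2)*(t + 3)*(t + 1)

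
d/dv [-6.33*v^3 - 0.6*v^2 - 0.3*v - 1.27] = -18.99*v^2 - 1.2*v - 0.3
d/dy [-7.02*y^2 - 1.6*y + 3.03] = -14.04*y - 1.6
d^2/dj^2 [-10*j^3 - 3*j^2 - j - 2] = -60*j - 6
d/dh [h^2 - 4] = 2*h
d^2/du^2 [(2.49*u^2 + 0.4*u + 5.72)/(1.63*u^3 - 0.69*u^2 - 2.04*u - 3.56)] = (13.231362*u^6 + 6.37656*u^5 + 229.348824*u^4 + 95.3842560000001*u^3 - 106.626288*u^2 + 241.565568*u + 76.812096)/(4.330747*u^9 - 5.499783*u^8 - 13.932099*u^7 - 14.937873*u^6 + 41.460084*u^5 + 57.327012*u^4 + 23.417904*u^3 - 70.68024*u^2 - 77.562432*u - 45.118016)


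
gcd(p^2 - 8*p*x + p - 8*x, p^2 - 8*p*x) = -p + 8*x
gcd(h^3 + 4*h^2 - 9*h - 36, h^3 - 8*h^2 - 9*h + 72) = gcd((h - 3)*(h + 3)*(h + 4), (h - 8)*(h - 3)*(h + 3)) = h^2 - 9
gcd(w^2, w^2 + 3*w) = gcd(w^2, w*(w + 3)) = w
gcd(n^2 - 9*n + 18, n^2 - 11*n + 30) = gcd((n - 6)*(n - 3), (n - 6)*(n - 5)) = n - 6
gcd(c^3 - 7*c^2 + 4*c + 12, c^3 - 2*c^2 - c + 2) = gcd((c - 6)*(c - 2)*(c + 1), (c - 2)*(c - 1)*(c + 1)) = c^2 - c - 2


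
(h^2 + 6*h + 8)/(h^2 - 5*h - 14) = (h + 4)/(h - 7)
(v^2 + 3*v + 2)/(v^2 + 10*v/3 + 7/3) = 3*(v + 2)/(3*v + 7)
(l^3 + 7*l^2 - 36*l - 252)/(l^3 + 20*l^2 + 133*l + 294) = (l - 6)/(l + 7)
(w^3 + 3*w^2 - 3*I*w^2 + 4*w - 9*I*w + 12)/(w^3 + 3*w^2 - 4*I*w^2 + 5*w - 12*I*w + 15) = (w - 4*I)/(w - 5*I)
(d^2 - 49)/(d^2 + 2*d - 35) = (d - 7)/(d - 5)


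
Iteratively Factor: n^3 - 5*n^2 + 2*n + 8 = (n + 1)*(n^2 - 6*n + 8) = (n - 2)*(n + 1)*(n - 4)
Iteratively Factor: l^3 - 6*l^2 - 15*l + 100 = (l + 4)*(l^2 - 10*l + 25) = (l - 5)*(l + 4)*(l - 5)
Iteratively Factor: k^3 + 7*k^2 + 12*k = (k)*(k^2 + 7*k + 12) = k*(k + 3)*(k + 4)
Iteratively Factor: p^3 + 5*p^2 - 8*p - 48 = (p - 3)*(p^2 + 8*p + 16) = (p - 3)*(p + 4)*(p + 4)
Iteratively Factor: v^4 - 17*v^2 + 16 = (v - 4)*(v^3 + 4*v^2 - v - 4) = (v - 4)*(v - 1)*(v^2 + 5*v + 4) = (v - 4)*(v - 1)*(v + 1)*(v + 4)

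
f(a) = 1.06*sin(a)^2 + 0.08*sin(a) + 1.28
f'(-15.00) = 0.99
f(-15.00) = 1.68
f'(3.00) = -0.38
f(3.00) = 1.31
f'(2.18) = -1.04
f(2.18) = 2.06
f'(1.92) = -0.71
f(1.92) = 2.29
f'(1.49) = 0.18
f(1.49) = 2.41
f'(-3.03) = 0.16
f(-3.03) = 1.28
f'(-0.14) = -0.21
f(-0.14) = 1.29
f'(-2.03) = 0.81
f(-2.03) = 2.06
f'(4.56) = 0.31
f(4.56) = 2.24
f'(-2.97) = 0.28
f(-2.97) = 1.30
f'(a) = 2.12*sin(a)*cos(a) + 0.08*cos(a)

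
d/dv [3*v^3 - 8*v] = 9*v^2 - 8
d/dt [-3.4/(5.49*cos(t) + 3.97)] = -18.666*sin(t)/(5.49*cos(t) + 3.97)^2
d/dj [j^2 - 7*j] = 2*j - 7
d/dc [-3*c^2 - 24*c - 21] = -6*c - 24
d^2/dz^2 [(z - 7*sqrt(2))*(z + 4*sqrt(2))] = 2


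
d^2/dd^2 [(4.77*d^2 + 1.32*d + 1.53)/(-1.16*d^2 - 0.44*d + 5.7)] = (1.31683200000001*d^3 - 201.588048*d^2 - 57.052512*d - 337.400856)/(1.560896*d^6 + 1.776192*d^5 - 22.336032*d^4 - 17.370496*d^3 + 109.75464*d^2 + 42.8868*d - 185.193)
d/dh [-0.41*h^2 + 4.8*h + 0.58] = 4.8 - 0.82*h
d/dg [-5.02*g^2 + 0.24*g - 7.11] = 0.24 - 10.04*g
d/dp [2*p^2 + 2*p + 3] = 4*p + 2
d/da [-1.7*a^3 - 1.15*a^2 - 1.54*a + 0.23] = -5.1*a^2 - 2.3*a - 1.54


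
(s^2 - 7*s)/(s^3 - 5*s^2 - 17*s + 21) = s/(s^2 + 2*s - 3)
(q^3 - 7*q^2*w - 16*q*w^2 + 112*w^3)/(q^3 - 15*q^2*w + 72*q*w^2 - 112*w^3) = (q + 4*w)/(q - 4*w)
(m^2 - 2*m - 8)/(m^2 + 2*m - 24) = (m + 2)/(m + 6)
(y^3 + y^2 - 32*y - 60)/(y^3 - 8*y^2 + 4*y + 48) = (y + 5)/(y - 4)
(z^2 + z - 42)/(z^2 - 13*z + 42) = (z + 7)/(z - 7)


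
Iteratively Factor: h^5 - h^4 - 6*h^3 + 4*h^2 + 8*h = (h - 2)*(h^4 + h^3 - 4*h^2 - 4*h) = (h - 2)^2*(h^3 + 3*h^2 + 2*h) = h*(h - 2)^2*(h^2 + 3*h + 2) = h*(h - 2)^2*(h + 2)*(h + 1)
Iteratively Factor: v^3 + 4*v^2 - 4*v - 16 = (v + 4)*(v^2 - 4) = (v + 2)*(v + 4)*(v - 2)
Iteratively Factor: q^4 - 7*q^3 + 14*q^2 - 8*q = (q - 2)*(q^3 - 5*q^2 + 4*q) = q*(q - 2)*(q^2 - 5*q + 4) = q*(q - 2)*(q - 1)*(q - 4)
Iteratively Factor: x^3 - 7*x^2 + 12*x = (x - 3)*(x^2 - 4*x) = x*(x - 3)*(x - 4)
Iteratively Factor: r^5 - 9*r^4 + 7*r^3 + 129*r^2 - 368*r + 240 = (r - 5)*(r^4 - 4*r^3 - 13*r^2 + 64*r - 48) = (r - 5)*(r - 4)*(r^3 - 13*r + 12) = (r - 5)*(r - 4)*(r - 3)*(r^2 + 3*r - 4) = (r - 5)*(r - 4)*(r - 3)*(r + 4)*(r - 1)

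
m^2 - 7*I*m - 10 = (m - 5*I)*(m - 2*I)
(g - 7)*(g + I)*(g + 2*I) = g^3 - 7*g^2 + 3*I*g^2 - 2*g - 21*I*g + 14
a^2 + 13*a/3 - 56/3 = (a - 8/3)*(a + 7)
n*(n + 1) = n^2 + n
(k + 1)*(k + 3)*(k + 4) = k^3 + 8*k^2 + 19*k + 12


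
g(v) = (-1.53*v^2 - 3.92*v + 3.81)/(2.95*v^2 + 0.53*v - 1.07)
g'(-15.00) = 0.01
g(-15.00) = -0.43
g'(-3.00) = 0.27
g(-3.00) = 0.08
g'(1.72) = 0.01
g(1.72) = -0.87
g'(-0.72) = 3575.79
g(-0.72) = 75.17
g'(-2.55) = 0.43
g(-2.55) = 0.23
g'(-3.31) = 0.21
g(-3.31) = 0.00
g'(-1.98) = 0.92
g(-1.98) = 0.59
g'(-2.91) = 0.30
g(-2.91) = 0.10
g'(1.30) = -0.22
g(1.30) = -0.84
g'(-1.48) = 2.55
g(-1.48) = 1.36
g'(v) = (-5.9*v - 0.53)*(-1.53*v^2 - 3.92*v + 3.81)/(2.95*v^2 + 0.53*v - 1.07)^2 + (-3.06*v - 3.92)/(2.95*v^2 + 0.53*v - 1.07)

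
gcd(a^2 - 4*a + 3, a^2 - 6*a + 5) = a - 1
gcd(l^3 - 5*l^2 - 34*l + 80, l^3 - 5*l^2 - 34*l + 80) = l^3 - 5*l^2 - 34*l + 80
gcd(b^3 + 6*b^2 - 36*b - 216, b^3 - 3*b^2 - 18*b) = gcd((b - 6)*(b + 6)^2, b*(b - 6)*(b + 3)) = b - 6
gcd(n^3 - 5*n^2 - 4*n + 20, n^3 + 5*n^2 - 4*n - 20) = n^2 - 4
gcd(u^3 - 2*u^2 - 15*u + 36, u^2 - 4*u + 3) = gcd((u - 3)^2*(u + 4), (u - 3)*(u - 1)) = u - 3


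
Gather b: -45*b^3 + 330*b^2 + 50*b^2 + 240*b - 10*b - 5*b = -45*b^3 + 380*b^2 + 225*b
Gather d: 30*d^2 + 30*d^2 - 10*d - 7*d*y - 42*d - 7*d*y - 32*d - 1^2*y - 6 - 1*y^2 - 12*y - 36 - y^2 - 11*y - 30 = 60*d^2 + d*(-14*y - 84) - 2*y^2 - 24*y - 72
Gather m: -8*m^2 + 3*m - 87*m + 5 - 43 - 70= -8*m^2 - 84*m - 108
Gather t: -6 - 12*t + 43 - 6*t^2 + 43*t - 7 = -6*t^2 + 31*t + 30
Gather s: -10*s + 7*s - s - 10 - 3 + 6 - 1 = -4*s - 8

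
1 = 1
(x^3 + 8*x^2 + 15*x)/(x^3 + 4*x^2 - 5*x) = (x + 3)/(x - 1)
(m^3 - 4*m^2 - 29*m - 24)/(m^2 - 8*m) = m + 4 + 3/m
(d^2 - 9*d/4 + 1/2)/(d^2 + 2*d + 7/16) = 4*(4*d^2 - 9*d + 2)/(16*d^2 + 32*d + 7)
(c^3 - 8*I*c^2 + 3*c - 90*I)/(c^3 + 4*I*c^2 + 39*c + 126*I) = (c - 5*I)/(c + 7*I)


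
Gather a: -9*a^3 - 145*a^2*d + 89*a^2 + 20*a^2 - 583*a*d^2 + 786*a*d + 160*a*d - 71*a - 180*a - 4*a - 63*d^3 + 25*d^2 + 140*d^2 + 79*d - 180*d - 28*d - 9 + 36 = -9*a^3 + a^2*(109 - 145*d) + a*(-583*d^2 + 946*d - 255) - 63*d^3 + 165*d^2 - 129*d + 27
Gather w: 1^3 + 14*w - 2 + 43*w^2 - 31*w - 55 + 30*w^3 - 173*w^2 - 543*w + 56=30*w^3 - 130*w^2 - 560*w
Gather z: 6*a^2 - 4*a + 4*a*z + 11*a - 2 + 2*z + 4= 6*a^2 + 7*a + z*(4*a + 2) + 2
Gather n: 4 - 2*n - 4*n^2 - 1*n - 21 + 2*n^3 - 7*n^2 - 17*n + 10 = 2*n^3 - 11*n^2 - 20*n - 7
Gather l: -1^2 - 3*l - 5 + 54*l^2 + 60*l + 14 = 54*l^2 + 57*l + 8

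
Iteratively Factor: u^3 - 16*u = (u - 4)*(u^2 + 4*u) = u*(u - 4)*(u + 4)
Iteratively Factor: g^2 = (g)*(g)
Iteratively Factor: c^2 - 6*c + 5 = (c - 1)*(c - 5)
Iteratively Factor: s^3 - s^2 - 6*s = (s + 2)*(s^2 - 3*s) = (s - 3)*(s + 2)*(s)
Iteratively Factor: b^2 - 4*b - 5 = (b + 1)*(b - 5)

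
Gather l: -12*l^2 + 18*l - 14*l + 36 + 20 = -12*l^2 + 4*l + 56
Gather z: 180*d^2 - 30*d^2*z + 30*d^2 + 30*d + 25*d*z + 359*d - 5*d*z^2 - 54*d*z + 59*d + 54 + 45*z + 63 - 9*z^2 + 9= 210*d^2 + 448*d + z^2*(-5*d - 9) + z*(-30*d^2 - 29*d + 45) + 126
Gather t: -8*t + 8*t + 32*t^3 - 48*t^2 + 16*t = 32*t^3 - 48*t^2 + 16*t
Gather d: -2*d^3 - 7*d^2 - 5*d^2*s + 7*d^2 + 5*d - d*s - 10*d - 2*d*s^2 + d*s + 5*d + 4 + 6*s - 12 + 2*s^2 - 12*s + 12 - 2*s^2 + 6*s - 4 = -2*d^3 - 5*d^2*s - 2*d*s^2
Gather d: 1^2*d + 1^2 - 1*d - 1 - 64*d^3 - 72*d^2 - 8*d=-64*d^3 - 72*d^2 - 8*d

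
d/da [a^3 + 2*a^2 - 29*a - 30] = 3*a^2 + 4*a - 29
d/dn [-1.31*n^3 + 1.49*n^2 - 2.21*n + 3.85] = -3.93*n^2 + 2.98*n - 2.21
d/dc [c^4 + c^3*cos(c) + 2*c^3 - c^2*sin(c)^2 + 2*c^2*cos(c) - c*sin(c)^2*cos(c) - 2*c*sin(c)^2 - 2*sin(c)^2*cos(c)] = -c^3*sin(c) + 4*c^3 - 2*c^2*sin(c) - c^2*sin(2*c) + 3*c^2*cos(c) + 6*c^2 + c*sin(c)/4 - 2*c*sin(2*c) - 3*c*sin(3*c)/4 + 4*c*cos(c) + c*cos(2*c) - c + sin(c)/2 - 3*sin(3*c)/2 - cos(c)/4 + cos(2*c) + cos(3*c)/4 - 1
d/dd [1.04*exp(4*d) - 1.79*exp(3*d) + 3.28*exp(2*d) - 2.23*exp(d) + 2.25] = (4.16*exp(3*d) - 5.37*exp(2*d) + 6.56*exp(d) - 2.23)*exp(d)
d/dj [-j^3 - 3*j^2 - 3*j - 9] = -3*j^2 - 6*j - 3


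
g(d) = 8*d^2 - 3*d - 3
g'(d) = 16*d - 3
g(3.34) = 76.22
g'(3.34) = 50.44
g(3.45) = 81.87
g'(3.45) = 52.20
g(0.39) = -2.95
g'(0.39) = 3.24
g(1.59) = 12.45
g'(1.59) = 22.44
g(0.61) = -1.85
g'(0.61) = 6.76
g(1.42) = 8.87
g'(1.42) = 19.72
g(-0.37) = -0.79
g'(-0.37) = -8.92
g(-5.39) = 245.59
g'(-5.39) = -89.24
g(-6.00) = 303.00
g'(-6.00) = -99.00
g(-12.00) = 1185.00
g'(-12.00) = -195.00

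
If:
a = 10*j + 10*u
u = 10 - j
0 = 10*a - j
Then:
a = 100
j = 1000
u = -990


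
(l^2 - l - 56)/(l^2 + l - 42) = (l - 8)/(l - 6)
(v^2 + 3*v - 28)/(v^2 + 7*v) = (v - 4)/v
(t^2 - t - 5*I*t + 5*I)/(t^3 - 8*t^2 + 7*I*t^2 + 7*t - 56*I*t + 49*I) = (t - 5*I)/(t^2 + 7*t*(-1 + I) - 49*I)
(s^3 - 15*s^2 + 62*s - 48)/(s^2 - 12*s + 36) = (s^2 - 9*s + 8)/(s - 6)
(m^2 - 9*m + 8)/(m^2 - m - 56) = (m - 1)/(m + 7)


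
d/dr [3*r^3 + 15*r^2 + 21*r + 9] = 9*r^2 + 30*r + 21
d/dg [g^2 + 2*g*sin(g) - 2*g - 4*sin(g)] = 2*g*cos(g) + 2*g + 2*sin(g) - 4*cos(g) - 2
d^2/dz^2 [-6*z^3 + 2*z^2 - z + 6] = 4 - 36*z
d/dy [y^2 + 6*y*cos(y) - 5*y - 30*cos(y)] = -6*y*sin(y) + 2*y + 30*sin(y) + 6*cos(y) - 5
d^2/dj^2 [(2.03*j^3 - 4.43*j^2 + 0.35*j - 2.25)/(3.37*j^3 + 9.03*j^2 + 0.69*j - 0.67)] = (-1.13686837721616e-13*j^7 - 224.1724*j^6 - 4.47266400000012*j^5 - 125.922072*j^4 - 1098.403264*j^3 - 1289.152992*j^2 - 96.423288*j - 33.021544)/(38.272753*j^9 + 307.658421*j^8 + 847.887282*j^7 + 839.471712*j^6 + 51.270012*j^5 - 160.347366*j^4 - 20.180526*j^3 + 11.20374*j^2 + 0.929223*j - 0.300763)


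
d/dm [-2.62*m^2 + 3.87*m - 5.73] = 3.87 - 5.24*m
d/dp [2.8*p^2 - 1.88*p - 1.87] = 5.6*p - 1.88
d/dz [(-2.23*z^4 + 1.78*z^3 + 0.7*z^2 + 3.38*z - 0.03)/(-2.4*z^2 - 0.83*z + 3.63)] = (10.704*z^5 + 1.2807*z^4 - 35.3344*z^3 + 26.9152*z^2 + 4.938*z + 12.2445)/(5.76*z^4 + 3.984*z^3 - 16.7351*z^2 - 6.0258*z + 13.1769)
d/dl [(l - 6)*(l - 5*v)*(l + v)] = 3*l^2 - 8*l*v - 12*l - 5*v^2 + 24*v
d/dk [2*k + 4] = 2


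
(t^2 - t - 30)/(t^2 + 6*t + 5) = (t - 6)/(t + 1)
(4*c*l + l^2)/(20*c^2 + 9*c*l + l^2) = l/(5*c + l)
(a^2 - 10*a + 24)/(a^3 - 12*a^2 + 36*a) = (a - 4)/(a*(a - 6))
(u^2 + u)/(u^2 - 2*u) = (u + 1)/(u - 2)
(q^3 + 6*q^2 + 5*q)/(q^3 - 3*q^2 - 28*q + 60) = q*(q + 1)/(q^2 - 8*q + 12)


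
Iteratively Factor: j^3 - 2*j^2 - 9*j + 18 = (j - 2)*(j^2 - 9) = (j - 3)*(j - 2)*(j + 3)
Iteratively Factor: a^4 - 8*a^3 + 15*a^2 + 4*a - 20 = (a - 2)*(a^3 - 6*a^2 + 3*a + 10) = (a - 5)*(a - 2)*(a^2 - a - 2) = (a - 5)*(a - 2)*(a + 1)*(a - 2)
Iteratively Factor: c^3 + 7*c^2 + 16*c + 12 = (c + 2)*(c^2 + 5*c + 6) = (c + 2)*(c + 3)*(c + 2)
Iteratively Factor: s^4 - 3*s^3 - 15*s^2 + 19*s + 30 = (s - 5)*(s^3 + 2*s^2 - 5*s - 6) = (s - 5)*(s + 3)*(s^2 - s - 2) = (s - 5)*(s + 1)*(s + 3)*(s - 2)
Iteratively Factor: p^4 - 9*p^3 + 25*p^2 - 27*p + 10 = (p - 1)*(p^3 - 8*p^2 + 17*p - 10) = (p - 1)^2*(p^2 - 7*p + 10) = (p - 2)*(p - 1)^2*(p - 5)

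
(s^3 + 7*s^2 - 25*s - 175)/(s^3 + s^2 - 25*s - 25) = (s + 7)/(s + 1)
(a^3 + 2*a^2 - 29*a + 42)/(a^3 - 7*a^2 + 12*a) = (a^2 + 5*a - 14)/(a*(a - 4))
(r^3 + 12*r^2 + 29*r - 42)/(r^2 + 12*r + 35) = (r^2 + 5*r - 6)/(r + 5)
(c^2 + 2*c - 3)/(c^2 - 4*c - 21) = (c - 1)/(c - 7)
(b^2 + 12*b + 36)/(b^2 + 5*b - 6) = (b + 6)/(b - 1)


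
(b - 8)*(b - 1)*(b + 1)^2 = b^4 - 7*b^3 - 9*b^2 + 7*b + 8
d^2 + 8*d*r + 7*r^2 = (d + r)*(d + 7*r)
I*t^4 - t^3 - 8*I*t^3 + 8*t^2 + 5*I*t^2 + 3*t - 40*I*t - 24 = (t - 8)*(t - I)*(t + 3*I)*(I*t + 1)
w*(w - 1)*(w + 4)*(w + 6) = w^4 + 9*w^3 + 14*w^2 - 24*w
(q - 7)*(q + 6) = q^2 - q - 42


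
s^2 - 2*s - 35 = (s - 7)*(s + 5)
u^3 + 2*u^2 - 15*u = u*(u - 3)*(u + 5)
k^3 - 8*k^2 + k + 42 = (k - 7)*(k - 3)*(k + 2)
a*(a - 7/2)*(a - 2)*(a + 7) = a^4 + 3*a^3/2 - 63*a^2/2 + 49*a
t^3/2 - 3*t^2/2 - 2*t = t*(t/2 + 1/2)*(t - 4)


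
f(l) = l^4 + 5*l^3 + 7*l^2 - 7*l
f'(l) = 4*l^3 + 15*l^2 + 14*l - 7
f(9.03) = 10838.07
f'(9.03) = 4287.79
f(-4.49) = 126.39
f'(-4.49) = -129.53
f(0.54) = -0.87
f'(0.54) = 5.56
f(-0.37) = 3.31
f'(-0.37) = -10.33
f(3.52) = 433.69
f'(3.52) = 402.59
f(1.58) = 32.37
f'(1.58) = 68.34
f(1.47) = 25.39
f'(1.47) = 58.70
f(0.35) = -1.36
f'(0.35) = -0.09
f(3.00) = 258.00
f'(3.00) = 278.00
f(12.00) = 30300.00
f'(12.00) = 9233.00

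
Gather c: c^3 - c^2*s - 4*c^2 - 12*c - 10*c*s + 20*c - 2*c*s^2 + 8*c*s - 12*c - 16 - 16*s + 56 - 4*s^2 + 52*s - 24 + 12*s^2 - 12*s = c^3 + c^2*(-s - 4) + c*(-2*s^2 - 2*s - 4) + 8*s^2 + 24*s + 16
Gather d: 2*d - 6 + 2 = 2*d - 4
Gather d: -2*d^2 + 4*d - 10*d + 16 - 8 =-2*d^2 - 6*d + 8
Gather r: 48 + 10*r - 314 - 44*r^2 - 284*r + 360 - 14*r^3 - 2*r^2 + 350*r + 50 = -14*r^3 - 46*r^2 + 76*r + 144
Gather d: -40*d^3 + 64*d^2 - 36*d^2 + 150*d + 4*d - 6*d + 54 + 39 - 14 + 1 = -40*d^3 + 28*d^2 + 148*d + 80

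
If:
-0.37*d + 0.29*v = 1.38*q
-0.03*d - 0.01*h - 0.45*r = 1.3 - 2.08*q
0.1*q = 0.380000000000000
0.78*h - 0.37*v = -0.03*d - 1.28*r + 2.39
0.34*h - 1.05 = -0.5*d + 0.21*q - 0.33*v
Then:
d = 0.23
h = -12.75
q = 3.80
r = 14.94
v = 18.38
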